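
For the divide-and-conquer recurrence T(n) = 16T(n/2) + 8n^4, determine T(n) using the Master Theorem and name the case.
Master Theorem template: T(n) = a·T(n/b) + f(n).
Here: a=16, b=2, f(n)=8n^4
Compute log_b(a) = log_2(16) = 4.
f(n) = 8n^4 = Θ(n^4). Case 2: T(n) = Θ(n^4 log n).

Case 2: T(n) = Θ(n^4 log n)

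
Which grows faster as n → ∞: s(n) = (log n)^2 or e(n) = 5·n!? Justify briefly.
Comparing growth rates:
Growth-rate hierarchy: log n ≺ any polynomial ≺ any exponential cⁿ (c>1) ≺ n! ≺ nⁿ.
factorial dominates polylogarithmic (log n)^2 asymptotically.

e(n) grows faster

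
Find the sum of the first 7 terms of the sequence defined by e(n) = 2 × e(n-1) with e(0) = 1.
Computing the sequence terms: 1, 2, 4, 8, 16, 32, 64
Adding these values together:

127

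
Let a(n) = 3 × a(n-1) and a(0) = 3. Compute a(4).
Computing step by step:
a(0) = 3
a(1) = 3 × 3 = 9
a(2) = 3 × 9 = 27
a(3) = 3 × 27 = 81
a(4) = 3 × 81 = 243

243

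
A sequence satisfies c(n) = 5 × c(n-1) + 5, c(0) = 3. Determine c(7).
Computing step by step:
c(0) = 3
c(1) = 5 × 3 + 5 = 20
c(2) = 5 × 20 + 5 = 105
c(3) = 5 × 105 + 5 = 530
c(4) = 5 × 530 + 5 = 2655
c(5) = 5 × 2655 + 5 = 13280
c(6) = 5 × 13280 + 5 = 66405
c(7) = 5 × 66405 + 5 = 332030

332030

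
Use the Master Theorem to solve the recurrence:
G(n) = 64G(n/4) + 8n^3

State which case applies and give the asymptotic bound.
Master Theorem template: G(n) = a·G(n/b) + f(n).
Here: a=64, b=4, f(n)=8n^3
Compute log_b(a) = log_4(64) = 3.
f(n) = 8n^3 = Θ(n^3). Case 2: G(n) = Θ(n^3 log n).

Case 2: G(n) = Θ(n^3 log n)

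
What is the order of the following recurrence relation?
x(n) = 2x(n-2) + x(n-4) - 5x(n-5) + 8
The order is the largest lag k for which x(n-k) appears. Here the deepest term is x(n-5) (the 8 term is non-homogeneous and does not affect the order), so the order is 5.

Order 5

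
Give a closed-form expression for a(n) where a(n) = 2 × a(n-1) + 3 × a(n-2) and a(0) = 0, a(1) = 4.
Recurrence: a(n) = 2 × a(n-1) + 3 × a(n-2), initial: a(0) = 0, a(1) = 4.
Characteristic equation: r² - 2r - 3 = 0, which factors as (r - 3)(r + 1) = 0, so r = 3, -1. General solution a(n) = A·3ⁿ + B·(-1)ⁿ. From a(0) = 0: A + B = 0. From a(1) = 4: 3A - 1B = 4. Solving gives A = 1, B = -1.

a(n) = 3ⁿ - (-1)ⁿ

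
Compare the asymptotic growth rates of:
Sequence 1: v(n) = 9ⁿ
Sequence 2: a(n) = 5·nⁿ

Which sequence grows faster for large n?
Comparing growth rates:
Growth-rate hierarchy: log n ≺ any polynomial ≺ any exponential cⁿ (c>1) ≺ n! ≺ nⁿ.
super-exponential nⁿ dominates exponential base 9 asymptotically.

a(n) grows faster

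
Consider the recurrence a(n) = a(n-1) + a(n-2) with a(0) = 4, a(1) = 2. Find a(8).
Computing the sequence terms:
4, 2, 6, 8, 14, 22, 36, 58, 94

94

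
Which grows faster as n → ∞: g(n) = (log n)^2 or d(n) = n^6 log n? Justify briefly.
Comparing growth rates:
Growth-rate hierarchy: log n ≺ any polynomial ≺ any exponential cⁿ (c>1) ≺ n! ≺ nⁿ.
polynomial degree 6 (with log factor) dominates polylogarithmic (log n)^2 asymptotically.

d(n) grows faster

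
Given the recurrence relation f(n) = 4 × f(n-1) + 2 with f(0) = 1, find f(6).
Computing step by step:
f(0) = 1
f(1) = 4 × 1 + 2 = 6
f(2) = 4 × 6 + 2 = 26
f(3) = 4 × 26 + 2 = 106
f(4) = 4 × 106 + 2 = 426
f(5) = 4 × 426 + 2 = 1706
f(6) = 4 × 1706 + 2 = 6826

6826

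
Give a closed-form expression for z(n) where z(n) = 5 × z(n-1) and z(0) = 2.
Recurrence: z(n) = 5 × z(n-1), initial: z(0) = 2.
Each term is 5 times the previous, so this is geometric with ratio 5. After n steps: z(n) = z(0)·5ⁿ = 2·5ⁿ.

z(n) = 2·5ⁿ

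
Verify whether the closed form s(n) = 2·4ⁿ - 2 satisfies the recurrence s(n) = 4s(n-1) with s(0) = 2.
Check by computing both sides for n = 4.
From the recurrence with s(0) = 2:
  s(0) = 2, s(1) = 8, s(2) = 32, s(3) = 128, s(4) = 512
  so the recurrence gives s(4) = 512.
From the proposed closed form s(n) = 2·4ⁿ - 2:
  s(4) = 510.
The recurrence gives 512 but the closed form gives 510, so the closed form does not satisfy the recurrence.

No, the closed form is incorrect.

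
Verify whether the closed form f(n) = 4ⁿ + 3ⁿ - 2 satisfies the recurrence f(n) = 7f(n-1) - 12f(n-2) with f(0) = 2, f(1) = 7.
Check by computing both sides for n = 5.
From the recurrence with f(0) = 2, f(1) = 7:
  f(0) = 2, f(1) = 7, f(2) = 25, f(3) = 91, f(4) = 337, f(5) = 1267
  so the recurrence gives f(5) = 1267.
From the proposed closed form f(n) = 4ⁿ + 3ⁿ - 2:
  f(5) = 1265.
The recurrence gives 1267 but the closed form gives 1265, so the closed form does not satisfy the recurrence.

No, the closed form is incorrect.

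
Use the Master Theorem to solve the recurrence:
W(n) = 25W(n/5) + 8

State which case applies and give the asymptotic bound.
Master Theorem template: W(n) = a·W(n/b) + f(n).
Here: a=25, b=5, f(n)=8
Compute log_b(a) = log_5(25) = 2.
f(n) = 8 = O(n^(2-ε)) with ε = 2. Case 1: W(n) = Θ(n^log_b(a)) = Θ(n^2).

Case 1: W(n) = Θ(n^2)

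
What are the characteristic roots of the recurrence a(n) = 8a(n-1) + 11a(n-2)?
Substitute a(n) = rⁿ and divide through by rⁿ⁻²: r² - 8r - 11 = 0
Discriminant: 8² + 4·11 = 108, not a perfect square, so by the quadratic formula r = (8 ± √108)/2.
General solution: a(n) = A·r₁ⁿ + B·r₂ⁿ where r₁,r₂ = (8 ± √108)/2

Characteristic: r² - 8r - 11 = 0, Roots: r = (8 ± √108)/2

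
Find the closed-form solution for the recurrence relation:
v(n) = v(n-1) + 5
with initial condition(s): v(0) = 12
Recurrence: v(n) = v(n-1) + 5, initial: v(0) = 12.
Each step adds 5, so v(n) = v(0) + 5n = 5n + 12.

v(n) = 5n + 12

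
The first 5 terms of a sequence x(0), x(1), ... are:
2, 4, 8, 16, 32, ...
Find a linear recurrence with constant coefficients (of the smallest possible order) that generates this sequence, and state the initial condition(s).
Look for the lowest-order linear relation among consecutive terms.
Observation: each term is 2× the previous.
Check at n=2: 2·4 = 8. ✓

x(n) = 2 × x(n-1), x(0) = 2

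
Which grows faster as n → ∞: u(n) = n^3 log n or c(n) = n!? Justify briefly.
Comparing growth rates:
Growth-rate hierarchy: log n ≺ any polynomial ≺ any exponential cⁿ (c>1) ≺ n! ≺ nⁿ.
factorial dominates polynomial degree 3 (with log factor) asymptotically.

c(n) grows faster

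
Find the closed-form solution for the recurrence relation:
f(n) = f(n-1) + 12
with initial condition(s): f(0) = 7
Recurrence: f(n) = f(n-1) + 12, initial: f(0) = 7.
Each step adds 12, so f(n) = f(0) + 12n = 12n + 7.

f(n) = 12n + 7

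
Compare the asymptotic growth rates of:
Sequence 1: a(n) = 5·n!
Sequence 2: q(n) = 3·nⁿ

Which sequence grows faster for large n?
Comparing growth rates:
Growth-rate hierarchy: log n ≺ any polynomial ≺ any exponential cⁿ (c>1) ≺ n! ≺ nⁿ.
super-exponential nⁿ dominates factorial asymptotically.

q(n) grows faster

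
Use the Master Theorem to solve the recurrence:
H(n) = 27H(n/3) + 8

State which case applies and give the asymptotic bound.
Master Theorem template: H(n) = a·H(n/b) + f(n).
Here: a=27, b=3, f(n)=8
Compute log_b(a) = log_3(27) = 3.
f(n) = 8 = O(n^(3-ε)) with ε = 3. Case 1: H(n) = Θ(n^log_b(a)) = Θ(n^3).

Case 1: H(n) = Θ(n^3)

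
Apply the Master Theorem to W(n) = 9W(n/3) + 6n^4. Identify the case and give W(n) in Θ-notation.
Master Theorem template: W(n) = a·W(n/b) + f(n).
Here: a=9, b=3, f(n)=6n^4
Compute log_b(a) = log_3(9) = 2.
f(n) = 6n^4 = Ω(n^(2+ε)) with ε = 2, and the regularity condition holds (a·f(n/b) = (a/b^4)·f(n) with a/b^4 = 3^-2 < 1). Case 3: W(n) = Θ(f(n)) = Θ(n^4).

Case 3: W(n) = Θ(n^4)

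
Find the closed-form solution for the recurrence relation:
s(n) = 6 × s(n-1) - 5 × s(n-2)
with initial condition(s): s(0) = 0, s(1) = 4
Recurrence: s(n) = 6 × s(n-1) - 5 × s(n-2), initial: s(0) = 0, s(1) = 4.
Characteristic equation: r² - 6r + 5 = 0, which factors as (r - 5)(r - 1) = 0, so r = 5, 1. General solution s(n) = A·5ⁿ + B·1ⁿ. From s(0) = 0: A + B = 0. From s(1) = 4: 5A + 1B = 4. Solving gives A = 1, B = -1.

s(n) = 5ⁿ - 1ⁿ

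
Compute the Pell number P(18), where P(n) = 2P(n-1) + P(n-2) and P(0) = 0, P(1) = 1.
Computing the sequence terms:
0, 1, 2, 5, 12, 29, 70, 169, 408, 985, 2378, 5741, 13860, 33461, 80782, 195025, 470832, 1136689, 2744210

2744210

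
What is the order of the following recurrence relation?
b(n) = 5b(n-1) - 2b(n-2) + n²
The order is the largest lag k for which b(n-k) appears. Here the deepest term is b(n-2) (the n² term is non-homogeneous and does not affect the order), so the order is 2.

Order 2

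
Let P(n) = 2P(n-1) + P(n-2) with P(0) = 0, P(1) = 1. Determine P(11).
Computing the sequence terms:
0, 1, 2, 5, 12, 29, 70, 169, 408, 985, 2378, 5741

5741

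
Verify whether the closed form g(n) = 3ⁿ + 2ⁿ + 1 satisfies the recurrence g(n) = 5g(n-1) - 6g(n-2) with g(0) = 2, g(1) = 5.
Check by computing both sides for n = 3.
From the recurrence with g(0) = 2, g(1) = 5:
  g(0) = 2, g(1) = 5, g(2) = 13, g(3) = 35
  so the recurrence gives g(3) = 35.
From the proposed closed form g(n) = 3ⁿ + 2ⁿ + 1:
  g(3) = 36.
The recurrence gives 35 but the closed form gives 36, so the closed form does not satisfy the recurrence.

No, the closed form is incorrect.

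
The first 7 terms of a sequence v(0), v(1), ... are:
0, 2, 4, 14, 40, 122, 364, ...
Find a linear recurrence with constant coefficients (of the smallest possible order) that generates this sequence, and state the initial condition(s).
Look for the lowest-order linear relation among consecutive terms.
Observation: v(n) - 2·v(n-1) - (3)·v(n-2) = 0 holds for the shown terms, and no order-1 relation v(n) = α·v(n-1) + β fits.
Check at n=3: 2·4 + (3)·2 = 14. ✓

v(n) = 2v(n-1) + 3v(n-2), v(0) = 0, v(1) = 2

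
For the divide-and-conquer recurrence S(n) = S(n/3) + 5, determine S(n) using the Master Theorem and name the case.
Master Theorem template: S(n) = a·S(n/b) + f(n).
Here: a=1, b=3, f(n)=5
Compute log_b(a) = log_3(1) = 0.
f(n) = 5 = Θ(1). Case 2: S(n) = Θ(log n).

Case 2: S(n) = Θ(log n)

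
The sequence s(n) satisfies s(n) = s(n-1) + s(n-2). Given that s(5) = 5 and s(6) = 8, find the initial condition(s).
Work backwards using s(k) = s(k+2) - s(k+1):
s(4) = s(6) - s(5) = 8 - 5 = 3
s(3) = s(5) - s(4) = 5 - 3 = 2
s(2) = s(4) - s(3) = 3 - 2 = 1
s(1) = s(3) - s(2) = 2 - 1 = 1
s(0) = s(2) - s(1) = 1 - 1 = 0

s(0) = 0, s(1) = 1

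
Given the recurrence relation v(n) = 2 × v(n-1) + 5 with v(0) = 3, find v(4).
Computing step by step:
v(0) = 3
v(1) = 2 × 3 + 5 = 11
v(2) = 2 × 11 + 5 = 27
v(3) = 2 × 27 + 5 = 59
v(4) = 2 × 59 + 5 = 123

123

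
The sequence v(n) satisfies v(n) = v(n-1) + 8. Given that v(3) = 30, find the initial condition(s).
v(3) = v(0) + 3·8, so v(0) = 30 - 24 = 6.

v(0) = 6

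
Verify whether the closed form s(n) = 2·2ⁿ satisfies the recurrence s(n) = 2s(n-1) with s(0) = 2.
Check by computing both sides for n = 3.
From the recurrence with s(0) = 2:
  s(0) = 2, s(1) = 4, s(2) = 8, s(3) = 16
  so the recurrence gives s(3) = 16.
From the proposed closed form s(n) = 2·2ⁿ:
  s(3) = 16.
Both sides give 16 at n = 3, and the initial condition(s) match, so the closed form is consistent.

Yes, the closed form is correct.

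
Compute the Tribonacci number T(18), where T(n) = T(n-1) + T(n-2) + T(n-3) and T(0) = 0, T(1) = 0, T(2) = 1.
Computing the sequence terms:
0, 0, 1, 1, 2, 4, 7, 13, 24, 44, 81, 149, 274, 504, 927, 1705, 3136, 5768, 10609

10609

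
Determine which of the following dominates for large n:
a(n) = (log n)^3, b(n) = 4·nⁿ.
Comparing growth rates:
Growth-rate hierarchy: log n ≺ any polynomial ≺ any exponential cⁿ (c>1) ≺ n! ≺ nⁿ.
super-exponential nⁿ dominates polylogarithmic (log n)^3 asymptotically.

b(n) grows faster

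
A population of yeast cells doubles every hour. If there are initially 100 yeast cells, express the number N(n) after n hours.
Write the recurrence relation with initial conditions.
Each hour multiplies the count by 2, so the count after n hours depends only on the count after n-1 hours: N(n) = 2 × N(n-1). The starting count gives N(0) = 100.
Unrolling n times gives the closed form N(n) = 100 × 2ⁿ.

N(n) = 2 × N(n-1), N(0) = 100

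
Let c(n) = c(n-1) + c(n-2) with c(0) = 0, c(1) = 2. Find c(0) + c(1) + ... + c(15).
Computing the sequence terms: 0, 2, 2, 4, 6, 10, 16, 26, 42, 68, 110, 178, 288, 466, 754, 1220
Adding these values together:

3192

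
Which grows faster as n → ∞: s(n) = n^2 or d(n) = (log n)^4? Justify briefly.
Comparing growth rates:
Growth-rate hierarchy: log n ≺ any polynomial ≺ any exponential cⁿ (c>1) ≺ n! ≺ nⁿ.
polynomial degree 2 dominates polylogarithmic (log n)^4 asymptotically.

s(n) grows faster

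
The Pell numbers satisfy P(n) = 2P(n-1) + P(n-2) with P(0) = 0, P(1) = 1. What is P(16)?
Computing the sequence terms:
0, 1, 2, 5, 12, 29, 70, 169, 408, 985, 2378, 5741, 13860, 33461, 80782, 195025, 470832

470832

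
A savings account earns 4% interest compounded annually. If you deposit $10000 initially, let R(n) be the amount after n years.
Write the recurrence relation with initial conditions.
Each year the balance grows by 4%, i.e. is multiplied by 1 + 4/100 = 1.04, so R(n) = 1.04 × R(n-1). The initial deposit gives R(0) = 10000.
Unrolling gives the closed form R(n) = 10000 × (1.04)ⁿ.

R(n) = 1.04 × R(n-1), R(0) = 10000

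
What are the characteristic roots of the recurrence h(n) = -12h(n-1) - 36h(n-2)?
Substitute h(n) = rⁿ and divide through by rⁿ⁻²: r² + 12r + 36 = 0
Factor: (r + 6)² = 0, so r = -6 (double root).
General solution: h(n) = (A + Bn)·(-6)ⁿ

Characteristic: r² + 12r + 36 = 0, Roots: r = -6 (double root)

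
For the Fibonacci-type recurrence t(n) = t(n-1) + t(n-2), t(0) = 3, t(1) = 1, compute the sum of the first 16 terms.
Computing the sequence terms: 3, 1, 4, 5, 9, 14, 23, 37, 60, 97, 157, 254, 411, 665, 1076, 1741
Adding these values together:

4557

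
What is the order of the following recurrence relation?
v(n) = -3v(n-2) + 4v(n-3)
The order is the largest lag k for which v(n-k) appears. Here the deepest term is v(n-3), so the order is 3.

Order 3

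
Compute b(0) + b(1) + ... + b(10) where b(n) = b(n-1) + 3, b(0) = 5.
Computing the sequence terms: 5, 8, 11, 14, 17, 20, 23, 26, 29, 32, 35
Adding these values together:

220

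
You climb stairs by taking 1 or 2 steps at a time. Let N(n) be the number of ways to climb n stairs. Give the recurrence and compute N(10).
Condition on the size of the last step (1 to 2): before it there were n-1, …, n-2 stairs climbed, and these cases are disjoint, so N(n) = N(n-1) + N(n-2) (Fibonacci-type sequence).
Initial conditions by direct count (compositions of i into parts ≤ 2): N(1) = 1; N(2) = 2.
Iterating the recurrence: N(3) = 3, N(4) = 5, N(5) = 8, N(6) = 13, N(7) = 21, N(8) = 34, N(9) = 55, N(10) = 89.

N(n) = N(n-1) + N(n-2), N(1) = 1, N(2) = 2; N(10) = 89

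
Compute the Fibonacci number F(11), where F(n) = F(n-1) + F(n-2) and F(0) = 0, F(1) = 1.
Computing the sequence terms:
0, 1, 1, 2, 3, 5, 8, 13, 21, 34, 55, 89

89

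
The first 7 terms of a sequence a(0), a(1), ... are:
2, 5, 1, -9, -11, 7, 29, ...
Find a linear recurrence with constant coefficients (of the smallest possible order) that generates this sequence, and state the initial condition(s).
Look for the lowest-order linear relation among consecutive terms.
Observation: a(n) - 1·a(n-1) - (-2)·a(n-2) = 0 holds for the shown terms, and no order-1 relation a(n) = α·a(n-1) + β fits.
Check at n=3: 1·1 + (-2)·5 = -9. ✓

a(n) = a(n-1) - 2a(n-2), a(0) = 2, a(1) = 5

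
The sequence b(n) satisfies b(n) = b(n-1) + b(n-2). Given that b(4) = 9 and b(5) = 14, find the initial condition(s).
Work backwards using b(k) = b(k+2) - b(k+1):
b(3) = b(5) - b(4) = 14 - 9 = 5
b(2) = b(4) - b(3) = 9 - 5 = 4
b(1) = b(3) - b(2) = 5 - 4 = 1
b(0) = b(2) - b(1) = 4 - 1 = 3

b(0) = 3, b(1) = 1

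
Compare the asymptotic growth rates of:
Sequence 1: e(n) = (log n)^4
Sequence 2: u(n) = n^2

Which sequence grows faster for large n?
Comparing growth rates:
Growth-rate hierarchy: log n ≺ any polynomial ≺ any exponential cⁿ (c>1) ≺ n! ≺ nⁿ.
polynomial degree 2 dominates polylogarithmic (log n)^4 asymptotically.

u(n) grows faster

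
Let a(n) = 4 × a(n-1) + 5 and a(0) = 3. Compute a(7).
Computing step by step:
a(0) = 3
a(1) = 4 × 3 + 5 = 17
a(2) = 4 × 17 + 5 = 73
a(3) = 4 × 73 + 5 = 297
a(4) = 4 × 297 + 5 = 1193
a(5) = 4 × 1193 + 5 = 4777
a(6) = 4 × 4777 + 5 = 19113
a(7) = 4 × 19113 + 5 = 76457

76457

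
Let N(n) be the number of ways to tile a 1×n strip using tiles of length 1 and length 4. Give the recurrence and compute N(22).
Condition on the last tile: it has length 1 (leaving a 1×(n-1) strip) or length 4 (leaving a 1×(n-4) strip), so N(n) = N(n-1) + N(n-4) (order-4 linear recurrence).
For 0 ≤ i < 4 only unit tiles fit, so N(i) = 1.
Iterating the recurrence: N(4) = 2, N(5) = 3, N(6) = 4, N(7) = 5, N(8) = 7, N(9) = 10, N(10) = 14, N(11) = 19, N(12) = 26, N(13) = 36, N(14) = 50, N(15) = 69, N(16) = 95, N(17) = 131, N(18) = 181, N(19) = 250, N(20) = 345, N(21) = 476, N(22) = 657.

N(n) = N(n-1) + N(n-4), with N(i) = 1 for 0 ≤ i < 4; N(22) = 657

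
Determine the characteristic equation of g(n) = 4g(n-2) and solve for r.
Substitute g(n) = rⁿ and divide through by rⁿ⁻²: r² - 4 = 0
Factor: (r - 2)(r + 2) = 0, so r = 2, -2.
General solution: g(n) = A·2ⁿ + B·(-2)ⁿ

Characteristic: r² - 4 = 0, Roots: r = 2, -2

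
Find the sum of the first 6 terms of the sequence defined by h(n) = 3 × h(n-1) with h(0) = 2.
Computing the sequence terms: 2, 6, 18, 54, 162, 486
Adding these values together:

728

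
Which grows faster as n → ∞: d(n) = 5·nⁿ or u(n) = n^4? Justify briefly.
Comparing growth rates:
Growth-rate hierarchy: log n ≺ any polynomial ≺ any exponential cⁿ (c>1) ≺ n! ≺ nⁿ.
super-exponential nⁿ dominates polynomial degree 4 asymptotically.

d(n) grows faster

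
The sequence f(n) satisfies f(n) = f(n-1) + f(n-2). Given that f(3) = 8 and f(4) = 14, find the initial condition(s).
Work backwards using f(k) = f(k+2) - f(k+1):
f(2) = f(4) - f(3) = 14 - 8 = 6
f(1) = f(3) - f(2) = 8 - 6 = 2
f(0) = f(2) - f(1) = 6 - 2 = 4

f(0) = 4, f(1) = 2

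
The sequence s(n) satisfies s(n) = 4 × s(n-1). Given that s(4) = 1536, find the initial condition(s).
In general s(n) = 4ⁿ · s(0). At n = 4: s(0) = s(4) / 4^4 = 1536 / 256 = 6.

s(0) = 6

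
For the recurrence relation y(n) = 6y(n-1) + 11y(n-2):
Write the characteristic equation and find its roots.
Substitute y(n) = rⁿ and divide through by rⁿ⁻²: r² - 6r - 11 = 0
Discriminant: 6² + 4·11 = 80, not a perfect square, so by the quadratic formula r = (6 ± √80)/2.
General solution: y(n) = A·r₁ⁿ + B·r₂ⁿ where r₁,r₂ = (6 ± √80)/2

Characteristic: r² - 6r - 11 = 0, Roots: r = (6 ± √80)/2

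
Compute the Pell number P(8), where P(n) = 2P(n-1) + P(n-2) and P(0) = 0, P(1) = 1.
Computing the sequence terms:
0, 1, 2, 5, 12, 29, 70, 169, 408

408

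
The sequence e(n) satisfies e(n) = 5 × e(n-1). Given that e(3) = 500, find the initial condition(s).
In general e(n) = 5ⁿ · e(0). At n = 3: e(0) = e(3) / 5^3 = 500 / 125 = 4.

e(0) = 4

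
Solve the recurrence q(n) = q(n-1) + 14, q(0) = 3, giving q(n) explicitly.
Recurrence: q(n) = q(n-1) + 14, initial: q(0) = 3.
Each step adds 14, so q(n) = q(0) + 14n = 14n + 3.

q(n) = 14n + 3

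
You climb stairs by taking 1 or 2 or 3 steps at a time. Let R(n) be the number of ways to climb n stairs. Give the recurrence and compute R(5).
Condition on the size of the last step (1 to 3): before it there were n-1, …, n-3 stairs climbed, and these cases are disjoint, so R(n) = R(n-1) + R(n-2) + R(n-3) (order-3 linear recurrence).
Initial conditions by direct count (compositions of i into parts ≤ 3): R(1) = 1; R(2) = 2; R(3) = 4.
Iterating the recurrence: R(4) = 7, R(5) = 13.

R(n) = R(n-1) + R(n-2) + R(n-3), R(1) = 1, R(2) = 2, R(3) = 4; R(5) = 13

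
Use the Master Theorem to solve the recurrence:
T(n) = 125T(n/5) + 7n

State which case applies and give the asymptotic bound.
Master Theorem template: T(n) = a·T(n/b) + f(n).
Here: a=125, b=5, f(n)=7n
Compute log_b(a) = log_5(125) = 3.
f(n) = 7n = O(n^(3-ε)) with ε = 2. Case 1: T(n) = Θ(n^log_b(a)) = Θ(n^3).

Case 1: T(n) = Θ(n^3)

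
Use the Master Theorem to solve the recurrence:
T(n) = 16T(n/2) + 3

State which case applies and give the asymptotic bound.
Master Theorem template: T(n) = a·T(n/b) + f(n).
Here: a=16, b=2, f(n)=3
Compute log_b(a) = log_2(16) = 4.
f(n) = 3 = O(n^(4-ε)) with ε = 4. Case 1: T(n) = Θ(n^log_b(a)) = Θ(n^4).

Case 1: T(n) = Θ(n^4)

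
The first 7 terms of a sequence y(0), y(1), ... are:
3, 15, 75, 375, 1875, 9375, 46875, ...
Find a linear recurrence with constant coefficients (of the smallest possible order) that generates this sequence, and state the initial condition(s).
Look for the lowest-order linear relation among consecutive terms.
Observation: each term is 5× the previous.
Check at n=2: 5·15 = 75. ✓

y(n) = 5 × y(n-1), y(0) = 3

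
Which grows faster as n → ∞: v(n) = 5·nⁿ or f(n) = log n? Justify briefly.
Comparing growth rates:
Growth-rate hierarchy: log n ≺ any polynomial ≺ any exponential cⁿ (c>1) ≺ n! ≺ nⁿ.
super-exponential nⁿ dominates logarithmic asymptotically.

v(n) grows faster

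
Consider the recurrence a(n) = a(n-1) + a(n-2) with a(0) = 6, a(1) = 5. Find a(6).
Computing the sequence terms:
6, 5, 11, 16, 27, 43, 70

70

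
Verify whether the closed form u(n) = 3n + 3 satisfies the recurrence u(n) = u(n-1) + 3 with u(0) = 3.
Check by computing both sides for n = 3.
From the recurrence with u(0) = 3:
  u(0) = 3, u(1) = 6, u(2) = 9, u(3) = 12
  so the recurrence gives u(3) = 12.
From the proposed closed form u(n) = 3n + 3:
  u(3) = 12.
Both sides give 12 at n = 3, and the initial condition(s) match, so the closed form is consistent.

Yes, the closed form is correct.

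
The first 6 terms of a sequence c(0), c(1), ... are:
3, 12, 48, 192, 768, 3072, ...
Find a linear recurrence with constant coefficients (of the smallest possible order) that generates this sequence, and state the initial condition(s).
Look for the lowest-order linear relation among consecutive terms.
Observation: each term is 4× the previous.
Check at n=2: 4·12 = 48. ✓

c(n) = 4 × c(n-1), c(0) = 3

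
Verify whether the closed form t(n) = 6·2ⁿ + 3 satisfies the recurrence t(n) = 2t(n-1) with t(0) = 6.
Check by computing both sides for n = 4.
From the recurrence with t(0) = 6:
  t(0) = 6, t(1) = 12, t(2) = 24, t(3) = 48, t(4) = 96
  so the recurrence gives t(4) = 96.
From the proposed closed form t(n) = 6·2ⁿ + 3:
  t(4) = 99.
The recurrence gives 96 but the closed form gives 99, so the closed form does not satisfy the recurrence.

No, the closed form is incorrect.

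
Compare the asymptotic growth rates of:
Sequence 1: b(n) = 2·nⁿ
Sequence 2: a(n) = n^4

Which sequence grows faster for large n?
Comparing growth rates:
Growth-rate hierarchy: log n ≺ any polynomial ≺ any exponential cⁿ (c>1) ≺ n! ≺ nⁿ.
super-exponential nⁿ dominates polynomial degree 4 asymptotically.

b(n) grows faster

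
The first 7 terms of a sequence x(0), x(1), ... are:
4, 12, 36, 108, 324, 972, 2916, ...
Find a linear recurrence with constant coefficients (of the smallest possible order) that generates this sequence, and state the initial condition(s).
Look for the lowest-order linear relation among consecutive terms.
Observation: each term is 3× the previous.
Check at n=2: 3·12 = 36. ✓

x(n) = 3 × x(n-1), x(0) = 4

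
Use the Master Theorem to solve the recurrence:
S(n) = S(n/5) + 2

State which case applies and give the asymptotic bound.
Master Theorem template: S(n) = a·S(n/b) + f(n).
Here: a=1, b=5, f(n)=2
Compute log_b(a) = log_5(1) = 0.
f(n) = 2 = Θ(1). Case 2: S(n) = Θ(log n).

Case 2: S(n) = Θ(log n)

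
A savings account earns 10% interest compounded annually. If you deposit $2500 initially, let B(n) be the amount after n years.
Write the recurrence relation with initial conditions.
Each year the balance grows by 10%, i.e. is multiplied by 1 + 10/100 = 1.1, so B(n) = 1.1 × B(n-1). The initial deposit gives B(0) = 2500.
Unrolling gives the closed form B(n) = 2500 × (1.1)ⁿ.

B(n) = 1.1 × B(n-1), B(0) = 2500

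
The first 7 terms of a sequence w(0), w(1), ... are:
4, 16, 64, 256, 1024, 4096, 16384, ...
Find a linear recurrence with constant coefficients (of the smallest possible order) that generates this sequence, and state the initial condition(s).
Look for the lowest-order linear relation among consecutive terms.
Observation: each term is 4× the previous.
Check at n=2: 4·16 = 64. ✓

w(n) = 4 × w(n-1), w(0) = 4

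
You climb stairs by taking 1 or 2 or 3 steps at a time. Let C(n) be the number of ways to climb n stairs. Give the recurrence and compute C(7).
Condition on the size of the last step (1 to 3): before it there were n-1, …, n-3 stairs climbed, and these cases are disjoint, so C(n) = C(n-1) + C(n-2) + C(n-3) (order-3 linear recurrence).
Initial conditions by direct count (compositions of i into parts ≤ 3): C(1) = 1; C(2) = 2; C(3) = 4.
Iterating the recurrence: C(4) = 7, C(5) = 13, C(6) = 24, C(7) = 44.

C(n) = C(n-1) + C(n-2) + C(n-3), C(1) = 1, C(2) = 2, C(3) = 4; C(7) = 44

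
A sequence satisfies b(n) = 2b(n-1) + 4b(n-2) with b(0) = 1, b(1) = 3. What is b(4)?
Computing the sequence terms:
1, 3, 10, 32, 104

104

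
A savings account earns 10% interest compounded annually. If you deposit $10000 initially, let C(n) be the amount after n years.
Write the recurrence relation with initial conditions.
Each year the balance grows by 10%, i.e. is multiplied by 1 + 10/100 = 1.1, so C(n) = 1.1 × C(n-1). The initial deposit gives C(0) = 10000.
Unrolling gives the closed form C(n) = 10000 × (1.1)ⁿ.

C(n) = 1.1 × C(n-1), C(0) = 10000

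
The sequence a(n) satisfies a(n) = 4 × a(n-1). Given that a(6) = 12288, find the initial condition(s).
In general a(n) = 4ⁿ · a(0). At n = 6: a(0) = a(6) / 4^6 = 12288 / 4096 = 3.

a(0) = 3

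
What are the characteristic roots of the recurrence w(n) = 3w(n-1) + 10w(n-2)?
Substitute w(n) = rⁿ and divide through by rⁿ⁻²: r² - 3r - 10 = 0
Factor: (r + 2)(r - 5) = 0, so r = -2, 5.
General solution: w(n) = A·(-2)ⁿ + B·5ⁿ

Characteristic: r² - 3r - 10 = 0, Roots: r = -2, 5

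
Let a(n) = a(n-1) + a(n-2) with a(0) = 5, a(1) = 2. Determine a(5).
Computing the sequence terms:
5, 2, 7, 9, 16, 25

25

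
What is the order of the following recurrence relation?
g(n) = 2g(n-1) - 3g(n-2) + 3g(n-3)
The order is the largest lag k for which g(n-k) appears. Here the deepest term is g(n-3), so the order is 3.

Order 3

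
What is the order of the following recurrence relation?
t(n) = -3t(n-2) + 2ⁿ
The order is the largest lag k for which t(n-k) appears. Here the deepest term is t(n-2) (the 2ⁿ term is non-homogeneous and does not affect the order), so the order is 2.

Order 2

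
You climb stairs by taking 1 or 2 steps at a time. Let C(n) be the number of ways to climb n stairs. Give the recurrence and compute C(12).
Condition on the size of the last step (1 to 2): before it there were n-1, …, n-2 stairs climbed, and these cases are disjoint, so C(n) = C(n-1) + C(n-2) (Fibonacci-type sequence).
Initial conditions by direct count (compositions of i into parts ≤ 2): C(1) = 1; C(2) = 2.
Iterating the recurrence: C(3) = 3, C(4) = 5, C(5) = 8, C(6) = 13, C(7) = 21, C(8) = 34, C(9) = 55, C(10) = 89, C(11) = 144, C(12) = 233.

C(n) = C(n-1) + C(n-2), C(1) = 1, C(2) = 2; C(12) = 233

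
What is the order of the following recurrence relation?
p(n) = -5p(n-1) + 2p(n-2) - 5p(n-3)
The order is the largest lag k for which p(n-k) appears. Here the deepest term is p(n-3), so the order is 3.

Order 3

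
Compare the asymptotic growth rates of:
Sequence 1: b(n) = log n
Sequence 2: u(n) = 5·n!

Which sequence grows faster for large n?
Comparing growth rates:
Growth-rate hierarchy: log n ≺ any polynomial ≺ any exponential cⁿ (c>1) ≺ n! ≺ nⁿ.
factorial dominates logarithmic asymptotically.

u(n) grows faster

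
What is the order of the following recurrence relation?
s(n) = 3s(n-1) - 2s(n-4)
The order is the largest lag k for which s(n-k) appears. Here the deepest term is s(n-4), so the order is 4.

Order 4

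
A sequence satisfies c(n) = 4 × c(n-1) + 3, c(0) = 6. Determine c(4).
Computing step by step:
c(0) = 6
c(1) = 4 × 6 + 3 = 27
c(2) = 4 × 27 + 3 = 111
c(3) = 4 × 111 + 3 = 447
c(4) = 4 × 447 + 3 = 1791

1791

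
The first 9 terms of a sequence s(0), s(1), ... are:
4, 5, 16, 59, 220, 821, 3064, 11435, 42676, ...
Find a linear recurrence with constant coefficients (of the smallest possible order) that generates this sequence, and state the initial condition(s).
Look for the lowest-order linear relation among consecutive terms.
Observation: s(n) - 4·s(n-1) - (-1)·s(n-2) = 0 holds for the shown terms, and no order-1 relation s(n) = α·s(n-1) + β fits.
Check at n=3: 4·16 + (-1)·5 = 59. ✓

s(n) = 4s(n-1) - s(n-2), s(0) = 4, s(1) = 5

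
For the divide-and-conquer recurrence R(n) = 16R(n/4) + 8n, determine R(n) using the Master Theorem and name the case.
Master Theorem template: R(n) = a·R(n/b) + f(n).
Here: a=16, b=4, f(n)=8n
Compute log_b(a) = log_4(16) = 2.
f(n) = 8n = O(n^(2-ε)) with ε = 1. Case 1: R(n) = Θ(n^log_b(a)) = Θ(n^2).

Case 1: R(n) = Θ(n^2)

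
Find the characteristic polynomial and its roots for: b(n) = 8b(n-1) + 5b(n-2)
Substitute b(n) = rⁿ and divide through by rⁿ⁻²: r² - 8r - 5 = 0
Discriminant: 8² + 4·5 = 84, not a perfect square, so by the quadratic formula r = (8 ± √84)/2.
General solution: b(n) = A·r₁ⁿ + B·r₂ⁿ where r₁,r₂ = (8 ± √84)/2

Characteristic: r² - 8r - 5 = 0, Roots: r = (8 ± √84)/2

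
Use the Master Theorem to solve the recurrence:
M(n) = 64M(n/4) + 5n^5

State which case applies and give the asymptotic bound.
Master Theorem template: M(n) = a·M(n/b) + f(n).
Here: a=64, b=4, f(n)=5n^5
Compute log_b(a) = log_4(64) = 3.
f(n) = 5n^5 = Ω(n^(3+ε)) with ε = 2, and the regularity condition holds (a·f(n/b) = (a/b^5)·f(n) with a/b^5 = 4^-2 < 1). Case 3: M(n) = Θ(f(n)) = Θ(n^5).

Case 3: M(n) = Θ(n^5)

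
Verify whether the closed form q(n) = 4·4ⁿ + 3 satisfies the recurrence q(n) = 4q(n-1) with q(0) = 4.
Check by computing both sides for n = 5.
From the recurrence with q(0) = 4:
  q(0) = 4, q(1) = 16, q(2) = 64, q(3) = 256, q(4) = 1024, q(5) = 4096
  so the recurrence gives q(5) = 4096.
From the proposed closed form q(n) = 4·4ⁿ + 3:
  q(5) = 4099.
The recurrence gives 4096 but the closed form gives 4099, so the closed form does not satisfy the recurrence.

No, the closed form is incorrect.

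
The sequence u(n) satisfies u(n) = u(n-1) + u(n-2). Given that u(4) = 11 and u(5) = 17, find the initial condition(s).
Work backwards using u(k) = u(k+2) - u(k+1):
u(3) = u(5) - u(4) = 17 - 11 = 6
u(2) = u(4) - u(3) = 11 - 6 = 5
u(1) = u(3) - u(2) = 6 - 5 = 1
u(0) = u(2) - u(1) = 5 - 1 = 4

u(0) = 4, u(1) = 1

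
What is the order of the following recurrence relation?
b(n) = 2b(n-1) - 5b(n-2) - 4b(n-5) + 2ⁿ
The order is the largest lag k for which b(n-k) appears. Here the deepest term is b(n-5) (the 2ⁿ term is non-homogeneous and does not affect the order), so the order is 5.

Order 5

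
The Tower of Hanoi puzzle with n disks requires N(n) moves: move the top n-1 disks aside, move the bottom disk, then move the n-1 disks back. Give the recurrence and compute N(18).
Moving n disks = move the top n-1 disks aside (N(n-1) moves) + move the largest disk (1 move) + move the n-1 disks back on top (N(n-1) moves), so N(n) = 2N(n-1) + 1, with N(1) = 1 (a single disk takes one move).
First terms: 1, 3, 7, 15, 31, 63, … — each is one less than a power of 2. Indeed N(n) + 1 = 2(N(n-1) + 1) with N(1) + 1 = 2, so N(n) + 1 = 2ⁿ and N(n) = 2ⁿ - 1.
Hence N(18) = 2^18 - 1 = 262144 - 1 = 262143.

N(n) = 2N(n-1) + 1, N(1) = 1; N(18) = 262143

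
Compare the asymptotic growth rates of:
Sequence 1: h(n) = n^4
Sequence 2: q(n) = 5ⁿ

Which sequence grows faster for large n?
Comparing growth rates:
Growth-rate hierarchy: log n ≺ any polynomial ≺ any exponential cⁿ (c>1) ≺ n! ≺ nⁿ.
exponential base 5 dominates polynomial degree 4 asymptotically.

q(n) grows faster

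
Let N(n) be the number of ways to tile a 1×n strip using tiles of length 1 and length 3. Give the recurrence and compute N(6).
Condition on the last tile: it has length 1 (leaving a 1×(n-1) strip) or length 3 (leaving a 1×(n-3) strip), so N(n) = N(n-1) + N(n-3) (order-3 linear recurrence).
For 0 ≤ i < 3 only unit tiles fit, so N(i) = 1.
Iterating the recurrence: N(3) = 2, N(4) = 3, N(5) = 4, N(6) = 6.

N(n) = N(n-1) + N(n-3), with N(i) = 1 for 0 ≤ i < 3; N(6) = 6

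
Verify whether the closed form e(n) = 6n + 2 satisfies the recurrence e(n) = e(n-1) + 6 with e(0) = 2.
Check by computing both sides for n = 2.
From the recurrence with e(0) = 2:
  e(0) = 2, e(1) = 8, e(2) = 14
  so the recurrence gives e(2) = 14.
From the proposed closed form e(n) = 6n + 2:
  e(2) = 14.
Both sides give 14 at n = 2, and the initial condition(s) match, so the closed form is consistent.

Yes, the closed form is correct.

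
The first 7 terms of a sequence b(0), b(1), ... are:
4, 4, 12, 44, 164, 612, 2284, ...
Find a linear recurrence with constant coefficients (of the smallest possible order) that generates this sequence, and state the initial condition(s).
Look for the lowest-order linear relation among consecutive terms.
Observation: b(n) - 4·b(n-1) - (-1)·b(n-2) = 0 holds for the shown terms, and no order-1 relation b(n) = α·b(n-1) + β fits.
Check at n=3: 4·12 + (-1)·4 = 44. ✓

b(n) = 4b(n-1) - b(n-2), b(0) = 4, b(1) = 4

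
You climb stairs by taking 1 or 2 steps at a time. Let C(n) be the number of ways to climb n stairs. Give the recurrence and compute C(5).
Condition on the size of the last step (1 to 2): before it there were n-1, …, n-2 stairs climbed, and these cases are disjoint, so C(n) = C(n-1) + C(n-2) (Fibonacci-type sequence).
Initial conditions by direct count (compositions of i into parts ≤ 2): C(1) = 1; C(2) = 2.
Iterating the recurrence: C(3) = 3, C(4) = 5, C(5) = 8.

C(n) = C(n-1) + C(n-2), C(1) = 1, C(2) = 2; C(5) = 8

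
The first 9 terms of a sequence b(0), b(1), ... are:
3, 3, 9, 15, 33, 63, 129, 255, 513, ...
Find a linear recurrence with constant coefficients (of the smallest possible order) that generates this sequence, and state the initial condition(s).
Look for the lowest-order linear relation among consecutive terms.
Observation: b(n) - 1·b(n-1) - (2)·b(n-2) = 0 holds for the shown terms, and no order-1 relation b(n) = α·b(n-1) + β fits.
Check at n=3: 1·9 + (2)·3 = 15. ✓

b(n) = b(n-1) + 2b(n-2), b(0) = 3, b(1) = 3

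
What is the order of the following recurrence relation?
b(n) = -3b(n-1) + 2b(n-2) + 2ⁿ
The order is the largest lag k for which b(n-k) appears. Here the deepest term is b(n-2) (the 2ⁿ term is non-homogeneous and does not affect the order), so the order is 2.

Order 2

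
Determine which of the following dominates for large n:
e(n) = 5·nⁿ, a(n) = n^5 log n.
Comparing growth rates:
Growth-rate hierarchy: log n ≺ any polynomial ≺ any exponential cⁿ (c>1) ≺ n! ≺ nⁿ.
super-exponential nⁿ dominates polynomial degree 5 (with log factor) asymptotically.

e(n) grows faster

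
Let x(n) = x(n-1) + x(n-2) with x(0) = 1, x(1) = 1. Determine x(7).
Computing the sequence terms:
1, 1, 2, 3, 5, 8, 13, 21

21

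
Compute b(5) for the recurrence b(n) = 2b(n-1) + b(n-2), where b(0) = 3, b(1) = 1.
Computing the sequence terms:
3, 1, 5, 11, 27, 65

65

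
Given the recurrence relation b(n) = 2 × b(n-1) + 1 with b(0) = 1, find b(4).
Computing step by step:
b(0) = 1
b(1) = 2 × 1 + 1 = 3
b(2) = 2 × 3 + 1 = 7
b(3) = 2 × 7 + 1 = 15
b(4) = 2 × 15 + 1 = 31

31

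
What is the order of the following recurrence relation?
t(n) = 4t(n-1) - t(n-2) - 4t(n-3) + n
The order is the largest lag k for which t(n-k) appears. Here the deepest term is t(n-3) (the n term is non-homogeneous and does not affect the order), so the order is 3.

Order 3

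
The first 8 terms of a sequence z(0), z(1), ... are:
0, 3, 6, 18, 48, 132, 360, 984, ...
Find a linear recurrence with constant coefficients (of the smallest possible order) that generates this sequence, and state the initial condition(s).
Look for the lowest-order linear relation among consecutive terms.
Observation: z(n) - 2·z(n-1) - (2)·z(n-2) = 0 holds for the shown terms, and no order-1 relation z(n) = α·z(n-1) + β fits.
Check at n=3: 2·6 + (2)·3 = 18. ✓

z(n) = 2z(n-1) + 2z(n-2), z(0) = 0, z(1) = 3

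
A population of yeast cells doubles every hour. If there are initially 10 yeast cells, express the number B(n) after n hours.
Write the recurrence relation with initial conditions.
Each hour multiplies the count by 2, so the count after n hours depends only on the count after n-1 hours: B(n) = 2 × B(n-1). The starting count gives B(0) = 10.
Unrolling n times gives the closed form B(n) = 10 × 2ⁿ.

B(n) = 2 × B(n-1), B(0) = 10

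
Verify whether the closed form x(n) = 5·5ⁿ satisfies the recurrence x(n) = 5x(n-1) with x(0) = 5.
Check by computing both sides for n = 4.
From the recurrence with x(0) = 5:
  x(0) = 5, x(1) = 25, x(2) = 125, x(3) = 625, x(4) = 3125
  so the recurrence gives x(4) = 3125.
From the proposed closed form x(n) = 5·5ⁿ:
  x(4) = 3125.
Both sides give 3125 at n = 4, and the initial condition(s) match, so the closed form is consistent.

Yes, the closed form is correct.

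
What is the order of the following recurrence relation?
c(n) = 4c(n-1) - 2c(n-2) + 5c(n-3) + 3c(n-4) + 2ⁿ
The order is the largest lag k for which c(n-k) appears. Here the deepest term is c(n-4) (the 2ⁿ term is non-homogeneous and does not affect the order), so the order is 4.

Order 4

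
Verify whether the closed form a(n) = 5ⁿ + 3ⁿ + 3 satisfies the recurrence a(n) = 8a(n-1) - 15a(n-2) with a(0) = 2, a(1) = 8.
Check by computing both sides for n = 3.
From the recurrence with a(0) = 2, a(1) = 8:
  a(0) = 2, a(1) = 8, a(2) = 34, a(3) = 152
  so the recurrence gives a(3) = 152.
From the proposed closed form a(n) = 5ⁿ + 3ⁿ + 3:
  a(3) = 155.
The recurrence gives 152 but the closed form gives 155, so the closed form does not satisfy the recurrence.

No, the closed form is incorrect.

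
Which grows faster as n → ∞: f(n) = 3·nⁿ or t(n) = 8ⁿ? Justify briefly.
Comparing growth rates:
Growth-rate hierarchy: log n ≺ any polynomial ≺ any exponential cⁿ (c>1) ≺ n! ≺ nⁿ.
super-exponential nⁿ dominates exponential base 8 asymptotically.

f(n) grows faster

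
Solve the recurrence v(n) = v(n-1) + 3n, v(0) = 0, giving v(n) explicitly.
Recurrence: v(n) = v(n-1) + 3n, initial: v(0) = 0.
Telescoping: v(n) = v(0) + 3·Σᵢ₌₁ⁿ i = 0 + 3·n(n+1)/2.

v(n) = 3·n(n+1)/2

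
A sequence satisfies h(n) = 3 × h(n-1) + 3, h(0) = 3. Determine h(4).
Computing step by step:
h(0) = 3
h(1) = 3 × 3 + 3 = 12
h(2) = 3 × 12 + 3 = 39
h(3) = 3 × 39 + 3 = 120
h(4) = 3 × 120 + 3 = 363

363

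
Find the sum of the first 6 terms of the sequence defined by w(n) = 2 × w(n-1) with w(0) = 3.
Computing the sequence terms: 3, 6, 12, 24, 48, 96
Adding these values together:

189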